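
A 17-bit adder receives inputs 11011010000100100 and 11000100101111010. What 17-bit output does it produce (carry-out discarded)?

  11011010000100100
+ 11000100101111010
= 10011110110011110  (discard carry-out 1)

10011110110011110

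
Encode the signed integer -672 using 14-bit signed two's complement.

|-672| = 672 = 00001010100000 in 14 bits.
Invert the bits: 11110101011111. Add 1: 11110101100000.

11110101100000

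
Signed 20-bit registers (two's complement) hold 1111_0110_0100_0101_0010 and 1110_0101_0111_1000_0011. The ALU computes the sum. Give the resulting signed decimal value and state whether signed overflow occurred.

1111_0110_0100_0101_0010 → 11110110010001010010 = -39854 (signed)
1110_0101_0111_1000_0011 → 11100101011110000011 = -108669 (signed)
  11110110010001010010
+ 11100101011110000011
= 11011011101111010101  (discard carry-out 1)
Result 11011011101111010101: MSB = 1 → 900053 − 1048576 = -148523.
Both addends are negative and so is the stored result: no signed overflow.

-148523; no overflow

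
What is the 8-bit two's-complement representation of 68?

01000100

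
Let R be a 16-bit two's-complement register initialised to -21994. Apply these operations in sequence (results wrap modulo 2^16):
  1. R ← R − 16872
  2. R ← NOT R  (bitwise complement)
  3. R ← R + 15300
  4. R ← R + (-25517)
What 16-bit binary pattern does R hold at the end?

0110111111101000

Start: R = -21994 = 1010101000010110.
R = -21994 − 16872 = -38866; wraps to 26670 = 0110100000101110
R = NOT 0110100000101110 = 1001011111010001 = -26671
R = -26671 + 15300 = -11371 = 1101001110010101
R = -11371 + (-25517) = -36888; wraps to 28648 = 0110111111101000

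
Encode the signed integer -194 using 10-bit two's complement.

1100111110

|-194| = 194 = 0011000010 in 10 bits.
Invert the bits: 1100111101. Add 1: 1100111110.
Check: 1100111110 reads as 830 − 1024 = -194.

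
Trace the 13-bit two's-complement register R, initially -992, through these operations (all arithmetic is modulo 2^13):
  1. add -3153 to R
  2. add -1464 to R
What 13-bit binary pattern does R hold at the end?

Start: R = -992 = 1110000100000.
R = -992 + (-3153) = -4145; wraps to 4047 = 0111111001111
R = 4047 + (-1464) = 2583 = 0101000010111

0101000010111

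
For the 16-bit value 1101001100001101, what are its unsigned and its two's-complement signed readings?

Unsigned: 1101001100001101 = 54029.
Signed: MSB=1 → 54029 − 65536 = -11507.

unsigned = 54029, signed = -11507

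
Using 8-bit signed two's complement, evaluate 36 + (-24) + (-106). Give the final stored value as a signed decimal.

-94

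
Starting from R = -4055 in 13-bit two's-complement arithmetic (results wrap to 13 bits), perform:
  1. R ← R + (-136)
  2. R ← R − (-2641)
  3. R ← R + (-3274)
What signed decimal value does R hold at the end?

Start: R = -4055 = 1000000101001.
R = -4055 + (-136) = -4191; wraps to 4001 = 0111110100001
R = 4001 − (-2641) = 6642; wraps to -1550 = 1100111110010
R = -1550 + (-3274) = -4824; wraps to 3368 = 0110100101000

3368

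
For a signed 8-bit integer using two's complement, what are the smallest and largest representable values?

min = -128, max = 127

Minimum: −2^7 = -128.
Maximum: 2^7 − 1 = 127.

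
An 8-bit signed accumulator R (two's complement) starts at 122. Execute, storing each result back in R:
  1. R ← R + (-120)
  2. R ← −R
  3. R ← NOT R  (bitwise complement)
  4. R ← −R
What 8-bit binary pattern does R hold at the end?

11111111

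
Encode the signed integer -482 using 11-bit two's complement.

11000011110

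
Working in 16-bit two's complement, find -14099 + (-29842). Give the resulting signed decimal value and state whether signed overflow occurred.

-14099 → 1100100011101101
-29842 → 1000101101101110
  1100100011101101
+ 1000101101101110
= 0101010001011011  (discard carry-out 1)
Result 0101010001011011: MSB = 0 → value 21595.
Both addends are negative but the stored result is non-negative: signed overflow. The true value -14099 + (-29842) = -43941 lies outside [-32768, 32767].

21595; overflow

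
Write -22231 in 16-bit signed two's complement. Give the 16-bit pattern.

|-22231| = 22231 = 0101011011010111 in 16 bits.
Invert the bits: 1010100100101000. Add 1: 1010100100101001.
Check: 1010100100101001 reads as 43305 − 65536 = -22231.

1010100100101001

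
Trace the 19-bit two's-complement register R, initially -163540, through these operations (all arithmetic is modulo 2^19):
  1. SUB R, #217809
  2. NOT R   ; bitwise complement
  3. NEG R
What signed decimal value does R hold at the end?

Start: R = -163540 = 1011000000100101100.
R = -163540 − 217809 = -381349; wraps to 142939 = 0100010111001011011
R = NOT 0100010111001011011 = 1011101000110100100 = -142940
R = −(-142940) = 142940 = 0100010111001011100

142940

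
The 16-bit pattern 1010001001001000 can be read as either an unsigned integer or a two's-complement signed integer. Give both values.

Unsigned: 1010001001001000 = 41544.
Signed: MSB=1 → 41544 − 65536 = -23992.

unsigned = 41544, signed = -23992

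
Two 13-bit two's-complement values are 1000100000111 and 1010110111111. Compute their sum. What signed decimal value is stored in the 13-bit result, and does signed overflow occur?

1734; overflow

1000100000111 = -3833 (signed)
1010110111111 = -2625 (signed)
  1000100000111
+ 1010110111111
= 0011011000110  (discard carry-out 1)
Result 0011011000110: MSB = 0 → value 1734.
Both addends are negative but the stored result is non-negative: signed overflow. The true value -3833 + (-2625) = -6458 lies outside [-4096, 4095].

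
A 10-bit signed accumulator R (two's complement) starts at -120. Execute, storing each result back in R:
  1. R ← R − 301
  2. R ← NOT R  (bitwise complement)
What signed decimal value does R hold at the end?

Start: R = -120 = 1110001000.
R = -120 − 301 = -421 = 1001011011
R = NOT 1001011011 = 0110100100 = 420

420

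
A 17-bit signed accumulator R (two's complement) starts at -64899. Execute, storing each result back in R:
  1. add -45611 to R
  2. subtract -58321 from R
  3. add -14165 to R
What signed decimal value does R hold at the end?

64718

Start: R = -64899 = 10000001001111101.
R = -64899 + (-45611) = -110510; wraps to 20562 = 00101000001010010
R = 20562 − (-58321) = 78883; wraps to -52189 = 10011010000100011
R = -52189 + (-14165) = -66354; wraps to 64718 = 01111110011001110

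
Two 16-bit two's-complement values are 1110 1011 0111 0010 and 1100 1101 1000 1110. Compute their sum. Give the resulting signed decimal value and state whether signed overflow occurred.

-18176; no overflow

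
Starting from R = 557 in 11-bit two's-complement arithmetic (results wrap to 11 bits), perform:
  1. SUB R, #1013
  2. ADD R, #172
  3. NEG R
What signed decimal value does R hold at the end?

284

Start: R = 557 = 01000101101.
R = 557 − 1013 = -456 = 11000111000
R = -456 + 172 = -284 = 11011100100
R = −(-284) = 284 = 00100011100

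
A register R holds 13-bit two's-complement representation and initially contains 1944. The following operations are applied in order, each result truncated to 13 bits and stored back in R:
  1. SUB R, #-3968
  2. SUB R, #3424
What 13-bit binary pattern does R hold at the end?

Start: R = 1944 = 0011110011000.
R = 1944 − (-3968) = 5912; wraps to -2280 = 1011100011000
R = -2280 − 3424 = -5704; wraps to 2488 = 0100110111000

0100110111000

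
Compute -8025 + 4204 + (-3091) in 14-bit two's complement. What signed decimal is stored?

-6912

-8025 + 4204 = -3821 (11000100010011)
-3821 + (-3091) = -6912 (10010100000000)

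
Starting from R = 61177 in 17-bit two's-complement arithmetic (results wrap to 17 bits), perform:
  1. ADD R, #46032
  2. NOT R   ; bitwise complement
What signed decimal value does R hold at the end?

Start: R = 61177 = 01110111011111001.
R = 61177 + 46032 = 107209; wraps to -23863 = 11010001011001001
R = NOT 11010001011001001 = 00101110100110110 = 23862

23862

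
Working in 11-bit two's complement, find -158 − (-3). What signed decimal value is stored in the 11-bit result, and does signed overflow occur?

-155; no overflow

-158 → 11101100010
-3 → 11111111101
Subtract via negate-and-add: invert 11111111101 + 1 = 00000000011 (i.e. 3).
  11101100010
+ 00000000011
= 11101100101
Result 11101100101: MSB = 1 → 1893 − 2048 = -155.
Addends (after negating the subtrahend) have opposite signs, so signed overflow cannot occur.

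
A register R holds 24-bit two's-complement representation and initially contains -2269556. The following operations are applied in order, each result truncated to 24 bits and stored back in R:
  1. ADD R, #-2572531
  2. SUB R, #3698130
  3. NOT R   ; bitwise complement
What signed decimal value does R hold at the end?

-8237000

Start: R = -2269556 = 110111010101111010001100.
R = -2269556 + (-2572531) = -4842087 = 101101100001110110011001
R = -4842087 − 3698130 = -8540217; wraps to 8236999 = 011111011010111111000111
R = NOT 011111011010111111000111 = 100000100101000000111000 = -8237000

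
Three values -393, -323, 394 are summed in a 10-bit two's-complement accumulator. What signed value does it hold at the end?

-322

-393 + (-323) = -716 → wraps to 308 (0100110100)
308 + 394 = 702 → wraps to -322 (1010111110)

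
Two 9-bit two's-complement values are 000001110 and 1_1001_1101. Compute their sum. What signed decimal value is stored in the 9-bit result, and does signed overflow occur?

000001110 = 14 (signed)
1_1001_1101 → 110011101 = -99 (signed)
  000001110
+ 110011101
= 110101011
Result 110101011: MSB = 1 → 427 − 512 = -85.
Addends have opposite signs, so signed overflow cannot occur.

-85; no overflow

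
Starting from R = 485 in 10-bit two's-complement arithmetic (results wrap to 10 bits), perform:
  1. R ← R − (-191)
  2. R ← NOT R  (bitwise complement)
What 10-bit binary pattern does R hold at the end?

0101011011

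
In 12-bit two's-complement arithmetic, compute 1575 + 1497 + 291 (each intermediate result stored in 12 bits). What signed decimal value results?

1575 + 1497 = 3072 → wraps to -1024 (110000000000)
-1024 + 291 = -733 (110100100011)

-733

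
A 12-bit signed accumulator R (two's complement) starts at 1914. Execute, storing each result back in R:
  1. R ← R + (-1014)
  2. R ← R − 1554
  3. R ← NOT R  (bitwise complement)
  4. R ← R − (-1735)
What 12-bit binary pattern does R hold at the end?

100101010100

Start: R = 1914 = 011101111010.
R = 1914 + (-1014) = 900 = 001110000100
R = 900 − 1554 = -654 = 110101110010
R = NOT 110101110010 = 001010001101 = 653
R = 653 − (-1735) = 2388; wraps to -1708 = 100101010100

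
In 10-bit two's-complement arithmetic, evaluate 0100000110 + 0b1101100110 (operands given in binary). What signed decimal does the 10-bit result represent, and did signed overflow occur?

108; no overflow

0100000110 = 262 (signed)
0b1101100110 → 1101100110 = -154 (signed)
  0100000110
+ 1101100110
= 0001101100  (discard carry-out 1)
Result 0001101100: MSB = 0 → value 108.
Addends have opposite signs, so signed overflow cannot occur.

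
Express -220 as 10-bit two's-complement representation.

|-220| = 220 = 0011011100 in 10 bits.
Invert the bits: 1100100011. Add 1: 1100100100.

1100100100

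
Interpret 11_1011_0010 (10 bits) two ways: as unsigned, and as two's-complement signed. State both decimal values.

Unsigned: 1110110010 = 946.
Signed: MSB=1 → 946 − 1024 = -78.

unsigned = 946, signed = -78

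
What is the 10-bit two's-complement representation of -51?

1111001101

|-51| = 51 = 0000110011 in 10 bits.
Invert the bits: 1111001100. Add 1: 1111001101.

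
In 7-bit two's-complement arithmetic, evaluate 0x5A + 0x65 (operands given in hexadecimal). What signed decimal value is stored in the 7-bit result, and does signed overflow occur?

63; overflow

0x5A = 1011010 = -38 (signed)
0x65 = 1100101 = -27 (signed)
  1011010
+ 1100101
= 0111111  (discard carry-out 1)
Result 0111111: MSB = 0 → value 63.
Both addends are negative but the stored result is non-negative: signed overflow. The true value -38 + (-27) = -65 lies outside [-64, 63].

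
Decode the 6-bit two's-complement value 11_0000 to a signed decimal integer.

-16

MSB is 1, so the value is negative.
Unsigned reading: 48. Subtract 2^6 = 64: 48 − 64 = -16.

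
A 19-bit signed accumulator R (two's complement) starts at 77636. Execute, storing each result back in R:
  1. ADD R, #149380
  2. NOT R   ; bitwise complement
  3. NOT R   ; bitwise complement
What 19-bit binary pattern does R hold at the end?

0110111011011001000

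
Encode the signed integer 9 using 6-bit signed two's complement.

001001

9 is non-negative, so write it directly in 6 bits: 001001.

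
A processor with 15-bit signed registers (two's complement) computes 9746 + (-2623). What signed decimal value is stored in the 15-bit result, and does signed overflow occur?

7123; no overflow

9746 → 010011000010010
-2623 → 111010111000001
  010011000010010
+ 111010111000001
= 001101111010011  (discard carry-out 1)
Result 001101111010011: MSB = 0 → value 7123.
Addends have opposite signs, so signed overflow cannot occur.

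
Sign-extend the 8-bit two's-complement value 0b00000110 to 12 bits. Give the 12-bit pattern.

MSB of 00000110 is 0; replicate it into the new high bits.
0000|00000110 → 000000000110 (still 6).

000000000110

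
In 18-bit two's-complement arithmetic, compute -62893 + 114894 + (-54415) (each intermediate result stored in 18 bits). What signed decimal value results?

-2414

-62893 + 114894 = 52001 (001100101100100001)
52001 + (-54415) = -2414 (111111011010010010)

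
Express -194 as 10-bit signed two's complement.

1100111110

|-194| = 194 = 0011000010 in 10 bits.
Invert the bits: 1100111101. Add 1: 1100111110.
Check: 1100111110 reads as 830 − 1024 = -194.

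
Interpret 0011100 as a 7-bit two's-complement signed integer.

MSB is 0, so the value is non-negative: 0011100 = 28.

28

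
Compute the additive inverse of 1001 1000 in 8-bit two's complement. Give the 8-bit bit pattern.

01101000

Invert: 01100111. Add 1: 01101000.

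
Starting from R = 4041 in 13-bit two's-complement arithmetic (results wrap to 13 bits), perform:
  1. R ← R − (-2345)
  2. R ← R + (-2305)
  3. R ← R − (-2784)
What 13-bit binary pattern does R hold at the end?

Start: R = 4041 = 0111111001001.
R = 4041 − (-2345) = 6386; wraps to -1806 = 1100011110010
R = -1806 + (-2305) = -4111; wraps to 4081 = 0111111110001
R = 4081 − (-2784) = 6865; wraps to -1327 = 1101011010001

1101011010001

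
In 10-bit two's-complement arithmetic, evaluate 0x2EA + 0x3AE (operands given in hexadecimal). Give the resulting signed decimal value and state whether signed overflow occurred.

-360; no overflow

0x2EA = 1011101010 = -278 (signed)
0x3AE = 1110101110 = -82 (signed)
  1011101010
+ 1110101110
= 1010011000  (discard carry-out 1)
Result 1010011000: MSB = 1 → 664 − 1024 = -360.
Both addends are negative and so is the stored result: no signed overflow.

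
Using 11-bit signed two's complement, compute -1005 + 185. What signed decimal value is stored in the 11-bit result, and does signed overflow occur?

-1005 → 10000010011
185 → 00010111001
  10000010011
+ 00010111001
= 10011001100
Result 10011001100: MSB = 1 → 1228 − 2048 = -820.
Addends have opposite signs, so signed overflow cannot occur.

-820; no overflow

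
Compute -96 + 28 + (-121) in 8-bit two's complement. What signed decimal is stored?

67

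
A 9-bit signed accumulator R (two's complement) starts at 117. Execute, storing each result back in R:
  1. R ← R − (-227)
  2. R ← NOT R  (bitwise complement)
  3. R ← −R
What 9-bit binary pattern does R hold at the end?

Start: R = 117 = 001110101.
R = 117 − (-227) = 344; wraps to -168 = 101011000
R = NOT 101011000 = 010100111 = 167
R = −(167) = -167 = 101011001

101011001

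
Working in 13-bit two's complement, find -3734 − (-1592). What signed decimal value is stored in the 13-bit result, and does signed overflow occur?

-2142; no overflow

-3734 → 1000101101010
-1592 → 1100111001000
Subtract via negate-and-add: invert 1100111001000 + 1 = 0011000111000 (i.e. 1592).
  1000101101010
+ 0011000111000
= 1011110100010
Result 1011110100010: MSB = 1 → 6050 − 8192 = -2142.
Addends (after negating the subtrahend) have opposite signs, so signed overflow cannot occur.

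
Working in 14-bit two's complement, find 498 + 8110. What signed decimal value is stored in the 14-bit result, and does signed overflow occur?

-7776; overflow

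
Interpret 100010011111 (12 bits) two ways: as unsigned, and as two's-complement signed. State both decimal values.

unsigned = 2207, signed = -1889

Unsigned: 100010011111 = 2207.
Signed: MSB=1 → 2207 − 4096 = -1889.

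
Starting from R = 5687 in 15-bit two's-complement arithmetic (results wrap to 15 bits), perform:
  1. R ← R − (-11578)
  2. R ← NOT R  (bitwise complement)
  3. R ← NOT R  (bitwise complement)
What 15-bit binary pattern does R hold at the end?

100001101110001

Start: R = 5687 = 001011000110111.
R = 5687 − (-11578) = 17265; wraps to -15503 = 100001101110001
R = NOT 100001101110001 = 011110010001110 = 15502
R = NOT 011110010001110 = 100001101110001 = -15503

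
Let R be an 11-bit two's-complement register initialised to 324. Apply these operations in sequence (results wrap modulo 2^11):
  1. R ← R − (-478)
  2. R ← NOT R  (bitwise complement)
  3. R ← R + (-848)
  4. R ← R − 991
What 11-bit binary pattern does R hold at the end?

Start: R = 324 = 00101000100.
R = 324 − (-478) = 802 = 01100100010
R = NOT 01100100010 = 10011011101 = -803
R = -803 + (-848) = -1651; wraps to 397 = 00110001101
R = 397 − 991 = -594 = 10110101110

10110101110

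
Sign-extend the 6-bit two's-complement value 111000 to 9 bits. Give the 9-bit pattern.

111111000

MSB of 111000 is 1; replicate it into the new high bits.
111|111000 → 111111000 (still -8).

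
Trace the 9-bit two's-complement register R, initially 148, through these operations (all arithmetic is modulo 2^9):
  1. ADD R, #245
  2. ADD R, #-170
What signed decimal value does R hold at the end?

223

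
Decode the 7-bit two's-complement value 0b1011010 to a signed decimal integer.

-38

MSB is 1, so the value is negative.
Unsigned reading: 90. Subtract 2^7 = 128: 90 − 128 = -38.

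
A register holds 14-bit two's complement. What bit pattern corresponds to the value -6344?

10011100111000

|-6344| = 6344 = 01100011001000 in 14 bits.
Invert the bits: 10011100110111. Add 1: 10011100111000.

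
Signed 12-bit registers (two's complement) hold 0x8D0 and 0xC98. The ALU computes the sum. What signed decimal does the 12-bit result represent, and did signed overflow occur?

1384; overflow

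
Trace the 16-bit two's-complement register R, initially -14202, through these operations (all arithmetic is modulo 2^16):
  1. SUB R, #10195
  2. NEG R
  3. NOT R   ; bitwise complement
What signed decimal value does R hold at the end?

Start: R = -14202 = 1100100010000110.
R = -14202 − 10195 = -24397 = 1010000010110011
R = −(-24397) = 24397 = 0101111101001101
R = NOT 0101111101001101 = 1010000010110010 = -24398

-24398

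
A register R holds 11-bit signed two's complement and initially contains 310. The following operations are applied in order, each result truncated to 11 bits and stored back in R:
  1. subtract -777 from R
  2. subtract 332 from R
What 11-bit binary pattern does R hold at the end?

Start: R = 310 = 00100110110.
R = 310 − (-777) = 1087; wraps to -961 = 10000111111
R = -961 − 332 = -1293; wraps to 755 = 01011110011

01011110011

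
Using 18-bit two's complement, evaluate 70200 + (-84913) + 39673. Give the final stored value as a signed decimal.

24960

70200 + (-84913) = -14713 (111100011010000111)
-14713 + 39673 = 24960 (000110000110000000)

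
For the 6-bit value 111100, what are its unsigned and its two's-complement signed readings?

Unsigned: 111100 = 60.
Signed: MSB=1 → 60 − 64 = -4.

unsigned = 60, signed = -4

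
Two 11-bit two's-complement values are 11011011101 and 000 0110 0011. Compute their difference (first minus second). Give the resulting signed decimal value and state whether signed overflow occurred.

11011011101 = -291 (signed)
000 0110 0011 → 00001100011 = 99 (signed)
Subtract via negate-and-add: invert 00001100011 + 1 = 11110011101 (i.e. -99).
  11011011101
+ 11110011101
= 11001111010  (discard carry-out 1)
Result 11001111010: MSB = 1 → 1658 − 2048 = -390.
Both addends (after negating the subtrahend) are negative and so is the stored result: no signed overflow.

-390; no overflow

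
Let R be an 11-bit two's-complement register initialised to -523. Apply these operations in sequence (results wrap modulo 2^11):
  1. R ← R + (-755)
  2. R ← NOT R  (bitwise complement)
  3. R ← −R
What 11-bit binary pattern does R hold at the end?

Start: R = -523 = 10111110101.
R = -523 + (-755) = -1278; wraps to 770 = 01100000010
R = NOT 01100000010 = 10011111101 = -771
R = −(-771) = 771 = 01100000011

01100000011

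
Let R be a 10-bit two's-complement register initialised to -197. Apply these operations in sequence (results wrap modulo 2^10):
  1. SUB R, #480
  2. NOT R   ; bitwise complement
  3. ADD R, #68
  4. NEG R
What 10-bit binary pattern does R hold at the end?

0100011000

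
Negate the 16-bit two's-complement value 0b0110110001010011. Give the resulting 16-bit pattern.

Invert: 1001001110101100. Add 1: 1001001110101101.

1001001110101101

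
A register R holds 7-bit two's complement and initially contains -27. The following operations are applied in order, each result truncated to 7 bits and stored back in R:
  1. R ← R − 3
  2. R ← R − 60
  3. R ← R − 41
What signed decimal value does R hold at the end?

-3

Start: R = -27 = 1100101.
R = -27 − 3 = -30 = 1100010
R = -30 − 60 = -90; wraps to 38 = 0100110
R = 38 − 41 = -3 = 1111101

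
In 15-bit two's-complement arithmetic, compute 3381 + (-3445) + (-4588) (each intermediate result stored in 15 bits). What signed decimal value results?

-4652

3381 + (-3445) = -64 (111111111000000)
-64 + (-4588) = -4652 (110110111010100)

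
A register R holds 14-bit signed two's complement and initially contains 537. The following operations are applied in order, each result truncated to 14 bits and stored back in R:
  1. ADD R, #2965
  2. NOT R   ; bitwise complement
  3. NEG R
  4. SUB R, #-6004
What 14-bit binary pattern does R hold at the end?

10010100100011

Start: R = 537 = 00001000011001.
R = 537 + 2965 = 3502 = 00110110101110
R = NOT 00110110101110 = 11001001010001 = -3503
R = −(-3503) = 3503 = 00110110101111
R = 3503 − (-6004) = 9507; wraps to -6877 = 10010100100011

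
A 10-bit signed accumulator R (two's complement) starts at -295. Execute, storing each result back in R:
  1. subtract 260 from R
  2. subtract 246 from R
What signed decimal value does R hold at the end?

223

Start: R = -295 = 1011011001.
R = -295 − 260 = -555; wraps to 469 = 0111010101
R = 469 − 246 = 223 = 0011011111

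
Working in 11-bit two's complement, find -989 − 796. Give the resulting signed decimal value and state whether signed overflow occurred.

263; overflow

-989 → 10000100011
796 → 01100011100
Subtract via negate-and-add: invert 01100011100 + 1 = 10011100100 (i.e. -796).
  10000100011
+ 10011100100
= 00100000111  (discard carry-out 1)
Result 00100000111: MSB = 0 → value 263.
Both addends (after negating the subtrahend) are negative but the stored result is non-negative: signed overflow. The true value -989 − 796 = -1785 lies outside [-1024, 1023].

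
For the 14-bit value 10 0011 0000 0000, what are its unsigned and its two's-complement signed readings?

unsigned = 8960, signed = -7424

Unsigned: 10001100000000 = 8960.
Signed: MSB=1 → 8960 − 16384 = -7424.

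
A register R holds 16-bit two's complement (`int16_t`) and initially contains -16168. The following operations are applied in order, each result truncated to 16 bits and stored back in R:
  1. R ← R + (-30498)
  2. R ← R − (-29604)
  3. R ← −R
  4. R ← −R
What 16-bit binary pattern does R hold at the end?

Start: R = -16168 = 1100000011011000.
R = -16168 + (-30498) = -46666; wraps to 18870 = 0100100110110110
R = 18870 − (-29604) = 48474; wraps to -17062 = 1011110101011010
R = −(-17062) = 17062 = 0100001010100110
R = −(17062) = -17062 = 1011110101011010

1011110101011010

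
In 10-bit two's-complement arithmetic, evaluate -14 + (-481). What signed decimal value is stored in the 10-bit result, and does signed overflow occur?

-14 → 1111110010
-481 → 1000011111
  1111110010
+ 1000011111
= 1000010001  (discard carry-out 1)
Result 1000010001: MSB = 1 → 529 − 1024 = -495.
Both addends are negative and so is the stored result: no signed overflow.

-495; no overflow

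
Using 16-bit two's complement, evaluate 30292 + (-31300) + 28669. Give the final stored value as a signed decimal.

27661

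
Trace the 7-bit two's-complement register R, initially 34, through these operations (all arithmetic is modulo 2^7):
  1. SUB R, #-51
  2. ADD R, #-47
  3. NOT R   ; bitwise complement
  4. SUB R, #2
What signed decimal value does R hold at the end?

-41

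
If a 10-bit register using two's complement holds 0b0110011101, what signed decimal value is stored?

413

MSB is 0, so the value is non-negative: 0110011101 = 413.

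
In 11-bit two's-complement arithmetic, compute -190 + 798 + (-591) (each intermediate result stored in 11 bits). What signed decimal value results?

17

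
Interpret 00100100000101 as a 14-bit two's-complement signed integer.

2309

MSB is 0, so the value is non-negative: 00100100000101 = 2309.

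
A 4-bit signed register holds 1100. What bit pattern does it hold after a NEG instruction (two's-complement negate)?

0100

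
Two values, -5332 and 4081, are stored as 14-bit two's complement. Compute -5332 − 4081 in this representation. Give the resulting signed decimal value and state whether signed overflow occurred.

-5332 → 10101100101100
4081 → 00111111110001
Subtract via negate-and-add: invert 00111111110001 + 1 = 11000000001111 (i.e. -4081).
  10101100101100
+ 11000000001111
= 01101100111011  (discard carry-out 1)
Result 01101100111011: MSB = 0 → value 6971.
Both addends (after negating the subtrahend) are negative but the stored result is non-negative: signed overflow. The true value -5332 − 4081 = -9413 lies outside [-8192, 8191].

6971; overflow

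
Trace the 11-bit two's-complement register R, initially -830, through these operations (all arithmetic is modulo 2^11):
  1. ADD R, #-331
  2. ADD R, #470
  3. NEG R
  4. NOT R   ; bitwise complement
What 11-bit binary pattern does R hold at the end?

10101001100

Start: R = -830 = 10011000010.
R = -830 + (-331) = -1161; wraps to 887 = 01101110111
R = 887 + 470 = 1357; wraps to -691 = 10101001101
R = −(-691) = 691 = 01010110011
R = NOT 01010110011 = 10101001100 = -692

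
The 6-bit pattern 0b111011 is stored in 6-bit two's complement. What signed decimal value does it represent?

-5

MSB is 1, so the value is negative.
Invert: 000100. Add 1: 000101 = 5. So the value is −5.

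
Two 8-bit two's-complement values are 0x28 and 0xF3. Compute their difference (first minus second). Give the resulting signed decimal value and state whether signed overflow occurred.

53; no overflow

0x28 = 00101000 = 40 (signed)
0xF3 = 11110011 = -13 (signed)
Subtract via negate-and-add: invert 11110011 + 1 = 00001101 (i.e. 13).
  00101000
+ 00001101
= 00110101
Result 00110101: MSB = 0 → value 53.
Both addends (after negating the subtrahend) are non-negative and so is the stored result: no signed overflow.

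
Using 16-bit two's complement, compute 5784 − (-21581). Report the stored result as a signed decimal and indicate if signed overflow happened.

27365; no overflow

5784 → 0001011010011000
-21581 → 1010101110110011
Subtract via negate-and-add: invert 1010101110110011 + 1 = 0101010001001101 (i.e. 21581).
  0001011010011000
+ 0101010001001101
= 0110101011100101
Result 0110101011100101: MSB = 0 → value 27365.
Both addends (after negating the subtrahend) are non-negative and so is the stored result: no signed overflow.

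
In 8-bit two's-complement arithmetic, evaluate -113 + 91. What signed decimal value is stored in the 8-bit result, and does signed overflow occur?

-22; no overflow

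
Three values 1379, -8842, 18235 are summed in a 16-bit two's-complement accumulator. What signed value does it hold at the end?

10772

1379 + (-8842) = -7463 (1110001011011001)
-7463 + 18235 = 10772 (0010101000010100)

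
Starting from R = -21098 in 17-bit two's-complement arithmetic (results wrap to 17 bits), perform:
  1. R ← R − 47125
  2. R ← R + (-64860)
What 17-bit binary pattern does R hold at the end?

Start: R = -21098 = 11010110110010110.
R = -21098 − 47125 = -68223; wraps to 62849 = 01111010110000001
R = 62849 + (-64860) = -2011 = 11111100000100101

11111100000100101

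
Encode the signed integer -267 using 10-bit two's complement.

1011110101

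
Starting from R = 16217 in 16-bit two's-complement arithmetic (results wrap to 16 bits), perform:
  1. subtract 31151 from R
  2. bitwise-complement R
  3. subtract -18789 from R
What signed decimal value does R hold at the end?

-31814

Start: R = 16217 = 0011111101011001.
R = 16217 − 31151 = -14934 = 1100010110101010
R = NOT 1100010110101010 = 0011101001010101 = 14933
R = 14933 − (-18789) = 33722; wraps to -31814 = 1000001110111010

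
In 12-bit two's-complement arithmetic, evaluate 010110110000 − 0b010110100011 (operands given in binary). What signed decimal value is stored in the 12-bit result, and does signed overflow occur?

13; no overflow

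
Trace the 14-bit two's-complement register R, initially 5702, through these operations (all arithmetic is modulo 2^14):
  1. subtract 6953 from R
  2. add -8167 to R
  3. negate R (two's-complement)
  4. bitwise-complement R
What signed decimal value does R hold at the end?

6965

Start: R = 5702 = 01011001000110.
R = 5702 − 6953 = -1251 = 11101100011101
R = -1251 + (-8167) = -9418; wraps to 6966 = 01101100110110
R = −(6966) = -6966 = 10010011001010
R = NOT 10010011001010 = 01101100110101 = 6965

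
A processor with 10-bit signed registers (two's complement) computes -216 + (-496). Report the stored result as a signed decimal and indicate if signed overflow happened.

312; overflow

-216 → 1100101000
-496 → 1000010000
  1100101000
+ 1000010000
= 0100111000  (discard carry-out 1)
Result 0100111000: MSB = 0 → value 312.
Both addends are negative but the stored result is non-negative: signed overflow. The true value -216 + (-496) = -712 lies outside [-512, 511].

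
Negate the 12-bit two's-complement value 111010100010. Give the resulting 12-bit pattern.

000101011110

Invert: 000101011101. Add 1: 000101011110.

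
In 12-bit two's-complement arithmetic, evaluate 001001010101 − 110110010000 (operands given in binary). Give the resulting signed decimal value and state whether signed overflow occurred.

1221; no overflow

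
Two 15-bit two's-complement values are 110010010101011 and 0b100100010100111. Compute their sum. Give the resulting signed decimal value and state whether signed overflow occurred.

110010010101011 = -6997 (signed)
0b100100010100111 → 100100010100111 = -14169 (signed)
  110010010101011
+ 100100010100111
= 010110101010010  (discard carry-out 1)
Result 010110101010010: MSB = 0 → value 11602.
Both addends are negative but the stored result is non-negative: signed overflow. The true value -6997 + (-14169) = -21166 lies outside [-16384, 16383].

11602; overflow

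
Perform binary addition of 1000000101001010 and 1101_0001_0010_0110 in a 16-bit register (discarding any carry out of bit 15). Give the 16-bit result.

  1000000101001010
+ 1101000100100110
= 0101001001110000  (discard carry-out 1)

0101001001110000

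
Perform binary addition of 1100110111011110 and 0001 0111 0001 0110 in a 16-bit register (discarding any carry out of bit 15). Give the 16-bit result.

1110010011110100

  1100110111011110
+ 0001011100010110
= 1110010011110100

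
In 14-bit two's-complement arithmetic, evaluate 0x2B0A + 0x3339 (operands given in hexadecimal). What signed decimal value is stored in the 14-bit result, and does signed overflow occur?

7747; overflow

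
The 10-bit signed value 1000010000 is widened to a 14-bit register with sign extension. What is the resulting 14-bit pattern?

11111000010000

MSB of 1000010000 is 1; replicate it into the new high bits.
1111|1000010000 → 11111000010000 (still -496).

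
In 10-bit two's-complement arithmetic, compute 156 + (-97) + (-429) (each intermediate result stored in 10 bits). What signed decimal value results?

156 + (-97) = 59 (0000111011)
59 + (-429) = -370 (1010001110)

-370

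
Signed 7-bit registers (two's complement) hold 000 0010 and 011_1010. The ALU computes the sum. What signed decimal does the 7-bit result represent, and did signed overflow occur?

60; no overflow

000 0010 → 0000010 = 2 (signed)
011_1010 → 0111010 = 58 (signed)
  0000010
+ 0111010
= 0111100
Result 0111100: MSB = 0 → value 60.
Both addends are non-negative and so is the stored result: no signed overflow.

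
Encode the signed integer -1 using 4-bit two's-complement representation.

|-1| = 1 = 0001 in 4 bits.
Invert the bits: 1110. Add 1: 1111.

1111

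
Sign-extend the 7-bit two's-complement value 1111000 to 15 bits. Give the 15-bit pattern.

111111111111000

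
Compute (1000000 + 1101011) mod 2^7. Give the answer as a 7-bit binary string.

0101011

  1000000
+ 1101011
= 0101011  (discard carry-out 1)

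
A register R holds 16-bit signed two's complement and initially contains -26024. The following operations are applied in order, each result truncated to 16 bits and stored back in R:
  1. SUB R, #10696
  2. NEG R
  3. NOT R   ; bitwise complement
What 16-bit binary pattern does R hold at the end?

0111000010001111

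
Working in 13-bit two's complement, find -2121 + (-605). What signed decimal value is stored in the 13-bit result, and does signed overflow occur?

-2121 → 1011110110111
-605 → 1110110100011
  1011110110111
+ 1110110100011
= 1010101011010  (discard carry-out 1)
Result 1010101011010: MSB = 1 → 5466 − 8192 = -2726.
Both addends are negative and so is the stored result: no signed overflow.

-2726; no overflow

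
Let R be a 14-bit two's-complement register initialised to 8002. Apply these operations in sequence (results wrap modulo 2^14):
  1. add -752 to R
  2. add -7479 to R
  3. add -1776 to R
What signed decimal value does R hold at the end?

-2005

Start: R = 8002 = 01111101000010.
R = 8002 + (-752) = 7250 = 01110001010010
R = 7250 + (-7479) = -229 = 11111100011011
R = -229 + (-1776) = -2005 = 11100000101011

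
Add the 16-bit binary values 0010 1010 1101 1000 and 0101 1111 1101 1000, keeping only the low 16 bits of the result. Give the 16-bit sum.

1000101010110000

  0010101011011000
+ 0101111111011000
= 1000101010110000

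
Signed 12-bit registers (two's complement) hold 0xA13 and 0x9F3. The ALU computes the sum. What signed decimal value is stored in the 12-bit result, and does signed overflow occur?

1030; overflow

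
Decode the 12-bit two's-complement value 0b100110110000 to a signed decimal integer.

-1616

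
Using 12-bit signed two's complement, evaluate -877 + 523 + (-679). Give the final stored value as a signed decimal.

-1033

-877 + 523 = -354 (111010011110)
-354 + (-679) = -1033 (101111110111)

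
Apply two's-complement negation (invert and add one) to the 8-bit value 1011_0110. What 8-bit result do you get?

01001010

Invert: 01001001. Add 1: 01001010.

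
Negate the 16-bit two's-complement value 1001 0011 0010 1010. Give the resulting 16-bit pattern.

Invert: 0110110011010101. Add 1: 0110110011010110.
Check: 1001001100101010 = -27862, 0110110011010110 = 27862.

0110110011010110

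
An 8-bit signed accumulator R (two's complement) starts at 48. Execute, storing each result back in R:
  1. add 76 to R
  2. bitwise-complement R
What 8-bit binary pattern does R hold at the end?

10000011

Start: R = 48 = 00110000.
R = 48 + 76 = 124 = 01111100
R = NOT 01111100 = 10000011 = -125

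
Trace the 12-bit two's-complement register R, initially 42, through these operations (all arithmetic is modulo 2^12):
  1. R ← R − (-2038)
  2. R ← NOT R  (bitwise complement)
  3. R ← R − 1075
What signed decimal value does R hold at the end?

940

Start: R = 42 = 000000101010.
R = 42 − (-2038) = 2080; wraps to -2016 = 100000100000
R = NOT 100000100000 = 011111011111 = 2015
R = 2015 − 1075 = 940 = 001110101100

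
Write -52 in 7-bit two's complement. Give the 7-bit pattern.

1001100

|-52| = 52 = 0110100 in 7 bits.
Invert the bits: 1001011. Add 1: 1001100.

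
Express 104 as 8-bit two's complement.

01101000

104 is non-negative, so write it directly in 8 bits: 01101000.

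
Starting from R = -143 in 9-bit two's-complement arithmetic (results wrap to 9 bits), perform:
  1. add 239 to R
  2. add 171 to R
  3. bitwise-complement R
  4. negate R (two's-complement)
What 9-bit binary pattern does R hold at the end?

100001100

Start: R = -143 = 101110001.
R = -143 + 239 = 96 = 001100000
R = 96 + 171 = 267; wraps to -245 = 100001011
R = NOT 100001011 = 011110100 = 244
R = −(244) = -244 = 100001100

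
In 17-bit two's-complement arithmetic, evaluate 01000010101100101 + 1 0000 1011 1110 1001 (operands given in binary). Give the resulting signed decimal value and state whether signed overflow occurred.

01000010101100101 = 34149 (signed)
1 0000 1011 1110 1001 → 10000101111101001 = -62487 (signed)
  01000010101100101
+ 10000101111101001
= 11001000101001110
Result 11001000101001110: MSB = 1 → 102734 − 131072 = -28338.
Addends have opposite signs, so signed overflow cannot occur.

-28338; no overflow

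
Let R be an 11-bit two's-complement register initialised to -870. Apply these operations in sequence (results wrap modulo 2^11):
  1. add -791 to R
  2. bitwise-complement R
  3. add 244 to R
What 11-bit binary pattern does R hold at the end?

Start: R = -870 = 10010011010.
R = -870 + (-791) = -1661; wraps to 387 = 00110000011
R = NOT 00110000011 = 11001111100 = -388
R = -388 + 244 = -144 = 11101110000

11101110000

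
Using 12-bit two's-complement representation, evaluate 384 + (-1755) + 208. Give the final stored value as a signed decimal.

-1163

384 + (-1755) = -1371 (101010100101)
-1371 + 208 = -1163 (101101110101)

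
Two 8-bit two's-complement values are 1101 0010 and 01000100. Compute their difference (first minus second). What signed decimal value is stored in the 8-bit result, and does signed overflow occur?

-114; no overflow

1101 0010 → 11010010 = -46 (signed)
01000100 = 68 (signed)
Subtract via negate-and-add: invert 01000100 + 1 = 10111100 (i.e. -68).
  11010010
+ 10111100
= 10001110  (discard carry-out 1)
Result 10001110: MSB = 1 → 142 − 256 = -114.
Both addends (after negating the subtrahend) are negative and so is the stored result: no signed overflow.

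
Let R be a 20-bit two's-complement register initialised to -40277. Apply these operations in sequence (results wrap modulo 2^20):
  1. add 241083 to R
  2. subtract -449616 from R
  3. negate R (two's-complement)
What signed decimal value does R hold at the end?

398154

Start: R = -40277 = 11110110001010101011.
R = -40277 + 241083 = 200806 = 00110001000001100110
R = 200806 − (-449616) = 650422; wraps to -398154 = 10011110110010110110
R = −(-398154) = 398154 = 01100001001101001010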